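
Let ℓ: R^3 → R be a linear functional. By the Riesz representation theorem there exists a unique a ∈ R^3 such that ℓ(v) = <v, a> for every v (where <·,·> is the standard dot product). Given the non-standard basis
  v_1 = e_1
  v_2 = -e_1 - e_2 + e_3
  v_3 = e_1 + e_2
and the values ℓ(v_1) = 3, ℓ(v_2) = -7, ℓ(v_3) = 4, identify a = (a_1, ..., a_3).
a = (3, 1, -3)

Write a = (a_1, ..., a_3) in the standard basis. For each basis vector v_i, ℓ(v_i) = <v_i, a> is a linear equation in the a_j's. Collect the n equations into a matrix system V a = ℓ, where row i of V is v_i (expressed in the standard basis). Since V is invertible (lower-triangular with 1s on the diagonal, up to permutation), solve by back-substitution:
  V =
[[1, 0, 0],
 [-1, -1, 1],
 [1, 1, 0]]
  V a = (3, -7, 4)
Solving gives a = (3, 1, -3).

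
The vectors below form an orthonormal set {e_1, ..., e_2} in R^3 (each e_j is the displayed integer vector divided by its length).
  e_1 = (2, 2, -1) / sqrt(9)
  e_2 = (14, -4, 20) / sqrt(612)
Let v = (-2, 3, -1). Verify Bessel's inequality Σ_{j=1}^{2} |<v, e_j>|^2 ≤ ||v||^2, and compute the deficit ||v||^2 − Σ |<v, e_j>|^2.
Σ |<v, e_j>|^2 = 117/17; ||v||^2 = 14; deficit = 121/17

Write each e_j = u_j / sqrt(<u_j, u_j>) where u_j is the displayed integer vector. Then <v, e_j> = <v, u_j> / sqrt(<u_j, u_j>), so |<v, e_j>|^2 = <v, u_j>^2 / <u_j, u_j>.
Coefficients: <v, e_1> = 3/sqrt(9), <v, e_2> = -60/sqrt(612).
Square and sum: Σ |<v, e_j>|^2 = 117/17.
Compute ||v||^2 = v·v = 14.
Deficit = 14 − 117/17 = 121/17 ≥ 0, confirming Bessel's inequality. (The deficit equals ||v − Σ <v,e_j> e_j||^2, the squared distance from v to span{e_j}.)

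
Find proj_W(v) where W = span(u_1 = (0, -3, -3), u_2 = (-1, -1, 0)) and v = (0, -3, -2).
proj_W(v) = (-1/3, -8/3, -7/3)

Set up U = [u_1 | ... | u_2] ∈ R^(3×2). The projector onto W = col(U) is P = U (U^T U)^(-1) U^T.
Compute U^T U =
  [18, 3]
  [3, 2],
and U^T v = (15, 3).
Solve U^T U · c = U^T v for the coefficients: c = (7/9, 1/3). The projection is proj_W(v) = U c.
Check: (v - proj_W(v)) · u_1 = 0  (should be 0).
Check: (v - proj_W(v)) · u_2 = 0  (should be 0).
Result: proj_W(v) = (-1/3, -8/3, -7/3).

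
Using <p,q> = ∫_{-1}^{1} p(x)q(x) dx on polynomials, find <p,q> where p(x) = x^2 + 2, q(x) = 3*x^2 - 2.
<p,q> = -62/15

Expand the product: p(x)·q(x) = 3*x^4 + 4*x^2 - 4.
∫_{-1}^{1} of each monomial x^k gives [2/(k+1) if k even, 0 if k odd]. Integrating term-by-term (or equivalently evaluating the antiderivative F(x) = 3*x^5/5 + 4*x^3/3 - 4*x at the endpoints):
  F(1) − F(−1) = -31/15 − (31/15) = -62/15.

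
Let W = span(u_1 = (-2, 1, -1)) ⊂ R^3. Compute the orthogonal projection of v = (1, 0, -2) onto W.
proj_W(v) = (0, 0, 0)

Set up U = [u_1 | ... | u_1] ∈ R^(3×1). The projector onto W = col(U) is P = U (U^T U)^(-1) U^T.
Compute U^T U =
  [6],
and U^T v = (0).
Solve U^T U · c = U^T v for the coefficients: c = (0). The projection is proj_W(v) = U c.
Check: (v - proj_W(v)) · u_1 = 0  (should be 0).
Result: proj_W(v) = (0, 0, 0).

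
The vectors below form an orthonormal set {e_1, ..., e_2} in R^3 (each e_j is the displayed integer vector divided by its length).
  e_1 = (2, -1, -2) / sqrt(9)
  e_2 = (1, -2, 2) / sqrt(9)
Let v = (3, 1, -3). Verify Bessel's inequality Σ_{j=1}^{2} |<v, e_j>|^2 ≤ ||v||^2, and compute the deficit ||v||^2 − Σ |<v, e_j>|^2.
Σ |<v, e_j>|^2 = 146/9; ||v||^2 = 19; deficit = 25/9

Write each e_j = u_j / sqrt(<u_j, u_j>) where u_j is the displayed integer vector. Then <v, e_j> = <v, u_j> / sqrt(<u_j, u_j>), so |<v, e_j>|^2 = <v, u_j>^2 / <u_j, u_j>.
Coefficients: <v, e_1> = 11/sqrt(9), <v, e_2> = -5/sqrt(9).
Square and sum: Σ |<v, e_j>|^2 = 146/9.
Compute ||v||^2 = v·v = 19.
Deficit = 19 − 146/9 = 25/9 ≥ 0, confirming Bessel's inequality. (The deficit equals ||v − Σ <v,e_j> e_j||^2, the squared distance from v to span{e_j}.)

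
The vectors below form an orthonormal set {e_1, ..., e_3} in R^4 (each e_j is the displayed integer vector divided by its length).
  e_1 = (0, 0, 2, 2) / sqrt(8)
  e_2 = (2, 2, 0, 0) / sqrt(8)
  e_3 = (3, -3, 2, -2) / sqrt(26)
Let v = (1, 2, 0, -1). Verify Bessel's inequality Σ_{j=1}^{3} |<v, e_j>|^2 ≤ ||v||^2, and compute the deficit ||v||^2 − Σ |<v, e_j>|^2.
Σ |<v, e_j>|^2 = 131/26; ||v||^2 = 6; deficit = 25/26

Write each e_j = u_j / sqrt(<u_j, u_j>) where u_j is the displayed integer vector. Then <v, e_j> = <v, u_j> / sqrt(<u_j, u_j>), so |<v, e_j>|^2 = <v, u_j>^2 / <u_j, u_j>.
Coefficients: <v, e_1> = -2/sqrt(8), <v, e_2> = 6/sqrt(8), <v, e_3> = -1/sqrt(26).
Square and sum: Σ |<v, e_j>|^2 = 131/26.
Compute ||v||^2 = v·v = 6.
Deficit = 6 − 131/26 = 25/26 ≥ 0, confirming Bessel's inequality. (The deficit equals ||v − Σ <v,e_j> e_j||^2, the squared distance from v to span{e_j}.)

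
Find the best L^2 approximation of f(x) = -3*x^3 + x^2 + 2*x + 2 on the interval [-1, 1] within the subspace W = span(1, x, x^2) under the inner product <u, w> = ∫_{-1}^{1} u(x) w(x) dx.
g(x) = x^2 + x/5 + 2

The best approximation g ∈ W is the orthogonal projection of f onto W. Writing g = a_0 + a_1 x + a_2 x^2, the coefficients solve the normal equations G · a = b where
  G_{ij} = <φ_i, φ_j> and b_i = <f, φ_i>, with φ_0 = 1, φ_1 = x, φ_2 = x^2.
G =
  [2, 0, 2/3]
  [0, 2/3, 0]
  [2/3, 0, 2/5],
b = (14/3, 2/15, 26/15).
Solving gives a_0 = 2, a_1 = 1/5, a_2 = 1, so
  g(x) = x^2 + x/5 + 2.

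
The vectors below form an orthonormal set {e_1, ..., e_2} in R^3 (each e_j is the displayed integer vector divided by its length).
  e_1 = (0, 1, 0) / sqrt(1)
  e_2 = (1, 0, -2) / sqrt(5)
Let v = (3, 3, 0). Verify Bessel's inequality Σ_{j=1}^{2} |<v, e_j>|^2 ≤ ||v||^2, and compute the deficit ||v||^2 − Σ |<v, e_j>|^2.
Σ |<v, e_j>|^2 = 54/5; ||v||^2 = 18; deficit = 36/5

Write each e_j = u_j / sqrt(<u_j, u_j>) where u_j is the displayed integer vector. Then <v, e_j> = <v, u_j> / sqrt(<u_j, u_j>), so |<v, e_j>|^2 = <v, u_j>^2 / <u_j, u_j>.
Coefficients: <v, e_1> = 3/sqrt(1), <v, e_2> = 3/sqrt(5).
Square and sum: Σ |<v, e_j>|^2 = 54/5.
Compute ||v||^2 = v·v = 18.
Deficit = 18 − 54/5 = 36/5 ≥ 0, confirming Bessel's inequality. (The deficit equals ||v − Σ <v,e_j> e_j||^2, the squared distance from v to span{e_j}.)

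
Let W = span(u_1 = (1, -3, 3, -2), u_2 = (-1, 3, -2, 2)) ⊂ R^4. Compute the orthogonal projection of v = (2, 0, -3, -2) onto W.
proj_W(v) = (3/7, -9/7, -3, -6/7)

Set up U = [u_1 | ... | u_2] ∈ R^(4×2). The projector onto W = col(U) is P = U (U^T U)^(-1) U^T.
Compute U^T U =
  [23, -20]
  [-20, 18],
and U^T v = (-3, 0).
Solve U^T U · c = U^T v for the coefficients: c = (-27/7, -30/7). The projection is proj_W(v) = U c.
Check: (v - proj_W(v)) · u_1 = 0  (should be 0).
Check: (v - proj_W(v)) · u_2 = 0  (should be 0).
Result: proj_W(v) = (3/7, -9/7, -3, -6/7).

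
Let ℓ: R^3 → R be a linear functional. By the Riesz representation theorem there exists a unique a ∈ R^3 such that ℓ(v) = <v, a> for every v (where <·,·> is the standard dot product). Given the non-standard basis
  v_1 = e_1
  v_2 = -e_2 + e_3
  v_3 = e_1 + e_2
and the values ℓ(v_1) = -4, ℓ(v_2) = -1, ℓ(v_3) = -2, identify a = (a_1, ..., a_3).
a = (-4, 2, 1)

Write a = (a_1, ..., a_3) in the standard basis. For each basis vector v_i, ℓ(v_i) = <v_i, a> is a linear equation in the a_j's. Collect the n equations into a matrix system V a = ℓ, where row i of V is v_i (expressed in the standard basis). Since V is invertible (lower-triangular with 1s on the diagonal, up to permutation), solve by back-substitution:
  V =
[[1, 0, 0],
 [0, -1, 1],
 [1, 1, 0]]
  V a = (-4, -1, -2)
Solving gives a = (-4, 2, 1).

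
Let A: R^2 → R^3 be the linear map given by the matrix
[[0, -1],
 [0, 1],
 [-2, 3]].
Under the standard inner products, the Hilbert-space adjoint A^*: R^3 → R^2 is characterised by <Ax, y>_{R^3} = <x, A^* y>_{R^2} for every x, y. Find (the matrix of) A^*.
A^* = A^T =
[[0, 0, -2],
 [-1, 1, 3]]

For real matrices with standard dot products, the defining identity <Ax, y> = <x, A^* y> gives (Ax)^T y = x^T (A^*) y, i.e. x^T A^T y = x^T (A^*) y. Since this holds for all x, y, we must have A^* = A^T. Therefore
A^* =
[[0, 0, -2],
 [-1, 1, 3]].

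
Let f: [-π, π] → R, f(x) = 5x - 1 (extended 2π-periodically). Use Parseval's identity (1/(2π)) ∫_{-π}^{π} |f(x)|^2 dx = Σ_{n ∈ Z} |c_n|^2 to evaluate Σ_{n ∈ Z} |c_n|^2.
Σ |c_n|^2 = 25π^2/3 + 1

Expand and integrate term by term over [-π, π]:
  ∫ (5x)^2 dx = 25·(2π^3/3); ∫ 2·5·(-1)·x dx = 0 (odd integrand); ∫ (-1)^2 dx = 1·2π.
So (1/(2π)) ∫_{-π}^{π} (5x - 1)^2 dx = 25π^2/3 + 1 = 25π^2/3 + 1.
Parseval ⇒ Σ |c_n|^2 = 25π^2/3 + 1.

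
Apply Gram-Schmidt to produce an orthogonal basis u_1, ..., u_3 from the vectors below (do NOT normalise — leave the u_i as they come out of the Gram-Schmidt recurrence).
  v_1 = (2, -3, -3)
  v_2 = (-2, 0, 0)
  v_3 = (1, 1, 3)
Orthogonal basis:
  u_1 = (2, -3, -3)
  u_2 = (-18/11, -6/11, -6/11)
  u_3 = (0, -1, 1)

Apply the Gram-Schmidt recurrence
  u_1 = v_1
  u_i = v_i − Σ_{j<i} ((v_i · u_j) / (u_j · u_j)) · u_j.

Step by step this gives:
  u_1 = (2, -3, -3)
  u_2 = (-18/11, -6/11, -6/11)
  u_3 = (0, -1, 1)

Orthogonality check:
  u_2 · u_1 = 0 (should be 0)
  u_3 · u_1 = 0 (should be 0)
  u_3 · u_2 = 0 (should be 0)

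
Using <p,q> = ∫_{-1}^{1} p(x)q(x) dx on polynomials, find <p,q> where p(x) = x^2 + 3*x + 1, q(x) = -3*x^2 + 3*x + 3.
<p,q> = 54/5

Expand the product: p(x)·q(x) = -3*x^4 - 6*x^3 + 9*x^2 + 12*x + 3.
∫_{-1}^{1} of each monomial x^k gives [2/(k+1) if k even, 0 if k odd]. Integrating term-by-term (or equivalently evaluating the antiderivative F(x) = -3*x^5/5 - 3*x^4/2 + 3*x^3 + 6*x^2 + 3*x at the endpoints):
  F(1) − F(−1) = 99/10 − (-9/10) = 54/5.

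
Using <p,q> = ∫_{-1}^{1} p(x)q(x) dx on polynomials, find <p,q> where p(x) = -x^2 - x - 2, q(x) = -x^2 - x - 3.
<p,q> = 82/5

Expand the product: p(x)·q(x) = x^4 + 2*x^3 + 6*x^2 + 5*x + 6.
∫_{-1}^{1} of each monomial x^k gives [2/(k+1) if k even, 0 if k odd]. Integrating term-by-term (or equivalently evaluating the antiderivative F(x) = x^5/5 + x^4/2 + 2*x^3 + 5*x^2/2 + 6*x at the endpoints):
  F(1) − F(−1) = 56/5 − (-26/5) = 82/5.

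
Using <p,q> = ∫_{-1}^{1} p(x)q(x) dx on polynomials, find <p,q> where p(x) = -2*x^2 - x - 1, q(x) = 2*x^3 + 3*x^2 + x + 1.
<p,q> = -46/5

Expand the product: p(x)·q(x) = -4*x^5 - 8*x^4 - 7*x^3 - 6*x^2 - 2*x - 1.
∫_{-1}^{1} of each monomial x^k gives [2/(k+1) if k even, 0 if k odd]. Integrating term-by-term (or equivalently evaluating the antiderivative F(x) = -2*x^6/3 - 8*x^5/5 - 7*x^4/4 - 2*x^3 - x^2 - x at the endpoints):
  F(1) − F(−1) = -481/60 − (71/60) = -46/5.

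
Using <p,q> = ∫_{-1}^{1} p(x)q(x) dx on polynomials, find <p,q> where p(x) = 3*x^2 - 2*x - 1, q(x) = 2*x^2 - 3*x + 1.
<p,q> = 76/15

Expand the product: p(x)·q(x) = 6*x^4 - 13*x^3 + 7*x^2 + x - 1.
∫_{-1}^{1} of each monomial x^k gives [2/(k+1) if k even, 0 if k odd]. Integrating term-by-term (or equivalently evaluating the antiderivative F(x) = 6*x^5/5 - 13*x^4/4 + 7*x^3/3 + x^2/2 - x at the endpoints):
  F(1) − F(−1) = -13/60 − (-317/60) = 76/15.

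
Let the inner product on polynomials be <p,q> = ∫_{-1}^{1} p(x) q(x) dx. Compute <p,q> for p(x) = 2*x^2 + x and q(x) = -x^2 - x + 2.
<p,q> = 6/5

Expand the product: p(x)·q(x) = -2*x^4 - 3*x^3 + 3*x^2 + 2*x.
∫_{-1}^{1} of each monomial x^k gives [2/(k+1) if k even, 0 if k odd]. Integrating term-by-term (or equivalently evaluating the antiderivative F(x) = -2*x^5/5 - 3*x^4/4 + x^3 + x^2 at the endpoints):
  F(1) − F(−1) = 17/20 − (-7/20) = 6/5.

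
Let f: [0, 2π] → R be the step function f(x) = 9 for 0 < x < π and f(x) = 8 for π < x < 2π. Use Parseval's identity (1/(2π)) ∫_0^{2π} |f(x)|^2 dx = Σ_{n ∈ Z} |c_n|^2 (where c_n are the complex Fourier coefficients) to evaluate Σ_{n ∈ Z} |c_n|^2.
Σ |c_n|^2 = 145/2

Parseval equates the L^2 energy of f (normalised by 1/(2π)) with the ℓ^2 sum of its Fourier coefficients: (1/(2π)) ∫_0^{2π} |f|^2 = Σ |c_n|^2.
Compute the left side: (1/(2π)) [∫_0^π 9^2 dx + ∫_π^{2π} 8^2 dx] = (1/(2π)) · (81π + 64π) = (81 + 64)/2 = 145/2.
So Σ_{n ∈ Z} |c_n|^2 = 145/2.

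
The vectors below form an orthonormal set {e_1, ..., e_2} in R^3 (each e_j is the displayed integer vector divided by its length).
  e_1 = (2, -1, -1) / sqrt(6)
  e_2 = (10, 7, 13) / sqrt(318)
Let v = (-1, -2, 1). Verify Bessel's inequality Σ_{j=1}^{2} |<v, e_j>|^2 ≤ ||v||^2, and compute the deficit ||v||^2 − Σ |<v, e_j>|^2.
Σ |<v, e_j>|^2 = 29/53; ||v||^2 = 6; deficit = 289/53

Write each e_j = u_j / sqrt(<u_j, u_j>) where u_j is the displayed integer vector. Then <v, e_j> = <v, u_j> / sqrt(<u_j, u_j>), so |<v, e_j>|^2 = <v, u_j>^2 / <u_j, u_j>.
Coefficients: <v, e_1> = -1/sqrt(6), <v, e_2> = -11/sqrt(318).
Square and sum: Σ |<v, e_j>|^2 = 29/53.
Compute ||v||^2 = v·v = 6.
Deficit = 6 − 29/53 = 289/53 ≥ 0, confirming Bessel's inequality. (The deficit equals ||v − Σ <v,e_j> e_j||^2, the squared distance from v to span{e_j}.)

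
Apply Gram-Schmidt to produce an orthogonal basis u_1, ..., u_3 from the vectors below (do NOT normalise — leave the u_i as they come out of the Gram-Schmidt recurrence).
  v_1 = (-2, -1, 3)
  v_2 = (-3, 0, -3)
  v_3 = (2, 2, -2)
Orthogonal basis:
  u_1 = (-2, -1, 3)
  u_2 = (-24/7, -3/14, -33/14)
  u_3 = (-2/9, 10/9, 2/9)

Apply the Gram-Schmidt recurrence
  u_1 = v_1
  u_i = v_i − Σ_{j<i} ((v_i · u_j) / (u_j · u_j)) · u_j.

Step by step this gives:
  u_1 = (-2, -1, 3)
  u_2 = (-24/7, -3/14, -33/14)
  u_3 = (-2/9, 10/9, 2/9)

Orthogonality check:
  u_2 · u_1 = 0 (should be 0)
  u_3 · u_1 = 0 (should be 0)
  u_3 · u_2 = 0 (should be 0)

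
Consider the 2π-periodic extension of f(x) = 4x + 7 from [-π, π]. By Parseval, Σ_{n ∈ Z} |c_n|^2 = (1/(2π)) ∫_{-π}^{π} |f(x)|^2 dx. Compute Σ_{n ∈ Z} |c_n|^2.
Σ |c_n|^2 = 16π^2/3 + 49

Expand and integrate term by term over [-π, π]:
  ∫ (4x)^2 dx = 16·(2π^3/3); ∫ 2·4·(7)·x dx = 0 (odd integrand); ∫ 7^2 dx = 49·2π.
So (1/(2π)) ∫_{-π}^{π} (4x + 7)^2 dx = 16π^2/3 + 49 = 16π^2/3 + 49.
Parseval ⇒ Σ |c_n|^2 = 16π^2/3 + 49.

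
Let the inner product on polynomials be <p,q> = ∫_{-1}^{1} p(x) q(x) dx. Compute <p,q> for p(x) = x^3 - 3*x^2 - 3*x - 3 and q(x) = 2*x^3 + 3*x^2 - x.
<p,q> = -344/35

Expand the product: p(x)·q(x) = 2*x^6 - 3*x^5 - 16*x^4 - 12*x^3 - 6*x^2 + 3*x.
∫_{-1}^{1} of each monomial x^k gives [2/(k+1) if k even, 0 if k odd]. Integrating term-by-term (or equivalently evaluating the antiderivative F(x) = 2*x^7/7 - x^6/2 - 16*x^5/5 - 3*x^4 - 2*x^3 + 3*x^2/2 at the endpoints):
  F(1) − F(−1) = -242/35 − (102/35) = -344/35.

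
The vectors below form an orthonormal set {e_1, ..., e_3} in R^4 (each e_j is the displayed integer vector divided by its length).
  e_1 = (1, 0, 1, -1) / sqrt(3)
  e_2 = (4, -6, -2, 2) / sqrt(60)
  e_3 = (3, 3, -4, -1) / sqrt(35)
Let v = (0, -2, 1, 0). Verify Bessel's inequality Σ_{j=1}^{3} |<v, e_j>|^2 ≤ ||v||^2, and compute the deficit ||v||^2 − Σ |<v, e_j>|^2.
Σ |<v, e_j>|^2 = 34/7; ||v||^2 = 5; deficit = 1/7

Write each e_j = u_j / sqrt(<u_j, u_j>) where u_j is the displayed integer vector. Then <v, e_j> = <v, u_j> / sqrt(<u_j, u_j>), so |<v, e_j>|^2 = <v, u_j>^2 / <u_j, u_j>.
Coefficients: <v, e_1> = 1/sqrt(3), <v, e_2> = 10/sqrt(60), <v, e_3> = -10/sqrt(35).
Square and sum: Σ |<v, e_j>|^2 = 34/7.
Compute ||v||^2 = v·v = 5.
Deficit = 5 − 34/7 = 1/7 ≥ 0, confirming Bessel's inequality. (The deficit equals ||v − Σ <v,e_j> e_j||^2, the squared distance from v to span{e_j}.)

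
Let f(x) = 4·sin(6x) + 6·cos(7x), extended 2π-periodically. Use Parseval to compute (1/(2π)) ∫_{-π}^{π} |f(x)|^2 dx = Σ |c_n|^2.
Σ |c_n|^2 = 26

Expand |f|^2 and use orthogonality of {sin(nx), cos(mx)} on [-π, π]:
  ∫_{-π}^{π} sin(nx)^2 dx = π, ∫ cos(mx)^2 dx = π, and cross terms integrate to 0.
So ∫_{-π}^{π} f(x)^2 dx = 4^2 · π + 6^2 · π = (16 + 36)π.
Divide by 2π: (16 + 36)/2 = 26.
By Parseval, this equals Σ |c_n|^2.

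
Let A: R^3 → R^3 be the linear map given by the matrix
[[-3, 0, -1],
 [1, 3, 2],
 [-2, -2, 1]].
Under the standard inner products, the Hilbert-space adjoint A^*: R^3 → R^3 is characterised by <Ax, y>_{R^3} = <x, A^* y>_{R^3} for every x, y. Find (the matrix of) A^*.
A^* = A^T =
[[-3, 1, -2],
 [0, 3, -2],
 [-1, 2, 1]]

For real matrices with standard dot products, the defining identity <Ax, y> = <x, A^* y> gives (Ax)^T y = x^T (A^*) y, i.e. x^T A^T y = x^T (A^*) y. Since this holds for all x, y, we must have A^* = A^T. Therefore
A^* =
[[-3, 1, -2],
 [0, 3, -2],
 [-1, 2, 1]].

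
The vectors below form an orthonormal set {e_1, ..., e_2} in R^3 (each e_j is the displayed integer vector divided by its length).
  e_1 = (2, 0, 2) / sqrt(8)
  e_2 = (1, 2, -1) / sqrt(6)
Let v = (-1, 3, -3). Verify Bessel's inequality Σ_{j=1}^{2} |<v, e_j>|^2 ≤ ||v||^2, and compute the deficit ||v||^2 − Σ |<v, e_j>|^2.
Σ |<v, e_j>|^2 = 56/3; ||v||^2 = 19; deficit = 1/3

Write each e_j = u_j / sqrt(<u_j, u_j>) where u_j is the displayed integer vector. Then <v, e_j> = <v, u_j> / sqrt(<u_j, u_j>), so |<v, e_j>|^2 = <v, u_j>^2 / <u_j, u_j>.
Coefficients: <v, e_1> = -8/sqrt(8), <v, e_2> = 8/sqrt(6).
Square and sum: Σ |<v, e_j>|^2 = 56/3.
Compute ||v||^2 = v·v = 19.
Deficit = 19 − 56/3 = 1/3 ≥ 0, confirming Bessel's inequality. (The deficit equals ||v − Σ <v,e_j> e_j||^2, the squared distance from v to span{e_j}.)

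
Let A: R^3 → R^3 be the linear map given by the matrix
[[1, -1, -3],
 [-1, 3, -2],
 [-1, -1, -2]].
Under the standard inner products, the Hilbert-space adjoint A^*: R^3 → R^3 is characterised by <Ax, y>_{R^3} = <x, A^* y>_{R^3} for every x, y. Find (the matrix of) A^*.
A^* = A^T =
[[1, -1, -1],
 [-1, 3, -1],
 [-3, -2, -2]]

For real matrices with standard dot products, the defining identity <Ax, y> = <x, A^* y> gives (Ax)^T y = x^T (A^*) y, i.e. x^T A^T y = x^T (A^*) y. Since this holds for all x, y, we must have A^* = A^T. Therefore
A^* =
[[1, -1, -1],
 [-1, 3, -1],
 [-3, -2, -2]].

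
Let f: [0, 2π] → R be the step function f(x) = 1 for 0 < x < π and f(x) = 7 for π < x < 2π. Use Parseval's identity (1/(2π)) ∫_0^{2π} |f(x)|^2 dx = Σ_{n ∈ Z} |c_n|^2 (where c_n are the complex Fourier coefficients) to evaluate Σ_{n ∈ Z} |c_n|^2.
Σ |c_n|^2 = 25

Parseval equates the L^2 energy of f (normalised by 1/(2π)) with the ℓ^2 sum of its Fourier coefficients: (1/(2π)) ∫_0^{2π} |f|^2 = Σ |c_n|^2.
Compute the left side: (1/(2π)) [∫_0^π 1^2 dx + ∫_π^{2π} 7^2 dx] = (1/(2π)) · (1π + 49π) = (1 + 49)/2 = 25.
So Σ_{n ∈ Z} |c_n|^2 = 25.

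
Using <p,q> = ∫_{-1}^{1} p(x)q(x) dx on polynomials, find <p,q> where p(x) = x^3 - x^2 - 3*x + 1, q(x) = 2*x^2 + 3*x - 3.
<p,q> = -124/15

Expand the product: p(x)·q(x) = 2*x^5 + x^4 - 12*x^3 - 4*x^2 + 12*x - 3.
∫_{-1}^{1} of each monomial x^k gives [2/(k+1) if k even, 0 if k odd]. Integrating term-by-term (or equivalently evaluating the antiderivative F(x) = x^6/3 + x^5/5 - 3*x^4 - 4*x^3/3 + 6*x^2 - 3*x at the endpoints):
  F(1) − F(−1) = -4/5 − (112/15) = -124/15.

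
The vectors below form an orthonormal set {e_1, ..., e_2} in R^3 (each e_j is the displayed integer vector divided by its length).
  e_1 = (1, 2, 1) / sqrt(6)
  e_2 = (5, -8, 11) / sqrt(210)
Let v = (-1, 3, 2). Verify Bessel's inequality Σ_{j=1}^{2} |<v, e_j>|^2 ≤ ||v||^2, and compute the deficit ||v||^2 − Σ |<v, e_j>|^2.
Σ |<v, e_j>|^2 = 42/5; ||v||^2 = 14; deficit = 28/5

Write each e_j = u_j / sqrt(<u_j, u_j>) where u_j is the displayed integer vector. Then <v, e_j> = <v, u_j> / sqrt(<u_j, u_j>), so |<v, e_j>|^2 = <v, u_j>^2 / <u_j, u_j>.
Coefficients: <v, e_1> = 7/sqrt(6), <v, e_2> = -7/sqrt(210).
Square and sum: Σ |<v, e_j>|^2 = 42/5.
Compute ||v||^2 = v·v = 14.
Deficit = 14 − 42/5 = 28/5 ≥ 0, confirming Bessel's inequality. (The deficit equals ||v − Σ <v,e_j> e_j||^2, the squared distance from v to span{e_j}.)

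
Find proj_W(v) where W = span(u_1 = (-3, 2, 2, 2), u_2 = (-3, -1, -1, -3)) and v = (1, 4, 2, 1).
proj_W(v) = (99/419, 657/419, 657/419, 1139/419)

Set up U = [u_1 | ... | u_2] ∈ R^(4×2). The projector onto W = col(U) is P = U (U^T U)^(-1) U^T.
Compute U^T U =
  [21, -1]
  [-1, 20],
and U^T v = (11, -12).
Solve U^T U · c = U^T v for the coefficients: c = (208/419, -241/419). The projection is proj_W(v) = U c.
Check: (v - proj_W(v)) · u_1 = 0  (should be 0).
Check: (v - proj_W(v)) · u_2 = 0  (should be 0).
Result: proj_W(v) = (99/419, 657/419, 657/419, 1139/419).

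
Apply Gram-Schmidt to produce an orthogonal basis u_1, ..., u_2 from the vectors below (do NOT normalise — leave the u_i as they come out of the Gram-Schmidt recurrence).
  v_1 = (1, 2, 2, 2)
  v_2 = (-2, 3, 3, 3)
Orthogonal basis:
  u_1 = (1, 2, 2, 2)
  u_2 = (-42/13, 7/13, 7/13, 7/13)

Apply the Gram-Schmidt recurrence
  u_1 = v_1
  u_i = v_i − Σ_{j<i} ((v_i · u_j) / (u_j · u_j)) · u_j.

Step by step this gives:
  u_1 = (1, 2, 2, 2)
  u_2 = (-42/13, 7/13, 7/13, 7/13)

Orthogonality check:
  u_2 · u_1 = 0 (should be 0)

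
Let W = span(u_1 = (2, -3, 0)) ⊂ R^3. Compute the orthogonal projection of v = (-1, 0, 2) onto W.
proj_W(v) = (-4/13, 6/13, 0)

Set up U = [u_1 | ... | u_1] ∈ R^(3×1). The projector onto W = col(U) is P = U (U^T U)^(-1) U^T.
Compute U^T U =
  [13],
and U^T v = (-2).
Solve U^T U · c = U^T v for the coefficients: c = (-2/13). The projection is proj_W(v) = U c.
Check: (v - proj_W(v)) · u_1 = 0  (should be 0).
Result: proj_W(v) = (-4/13, 6/13, 0).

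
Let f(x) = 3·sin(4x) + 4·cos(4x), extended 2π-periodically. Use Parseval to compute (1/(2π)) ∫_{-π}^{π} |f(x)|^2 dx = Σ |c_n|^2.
Σ |c_n|^2 = 25/2

Expand |f|^2 and use orthogonality of {sin(nx), cos(mx)} on [-π, π]:
  ∫_{-π}^{π} sin(nx)^2 dx = π, ∫ cos(mx)^2 dx = π, and cross terms integrate to 0.
So ∫_{-π}^{π} f(x)^2 dx = 3^2 · π + 4^2 · π = (9 + 16)π.
Divide by 2π: (9 + 16)/2 = 25/2.
By Parseval, this equals Σ |c_n|^2.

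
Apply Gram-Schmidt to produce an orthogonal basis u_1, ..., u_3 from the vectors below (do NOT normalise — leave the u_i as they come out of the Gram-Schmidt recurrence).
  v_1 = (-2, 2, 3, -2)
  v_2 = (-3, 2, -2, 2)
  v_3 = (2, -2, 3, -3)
Orthogonal basis:
  u_1 = (-2, 2, 3, -2)
  u_2 = (-3, 2, -2, 2)
  u_3 = (-10/21, -4/7, -2/21, -5/21)

Apply the Gram-Schmidt recurrence
  u_1 = v_1
  u_i = v_i − Σ_{j<i} ((v_i · u_j) / (u_j · u_j)) · u_j.

Step by step this gives:
  u_1 = (-2, 2, 3, -2)
  u_2 = (-3, 2, -2, 2)
  u_3 = (-10/21, -4/7, -2/21, -5/21)

Orthogonality check:
  u_2 · u_1 = 0 (should be 0)
  u_3 · u_1 = 0 (should be 0)
  u_3 · u_2 = 0 (should be 0)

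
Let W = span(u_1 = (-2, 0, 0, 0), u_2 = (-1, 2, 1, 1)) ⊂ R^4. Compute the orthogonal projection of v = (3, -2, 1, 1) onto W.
proj_W(v) = (3, -2/3, -1/3, -1/3)

Set up U = [u_1 | ... | u_2] ∈ R^(4×2). The projector onto W = col(U) is P = U (U^T U)^(-1) U^T.
Compute U^T U =
  [4, 2]
  [2, 7],
and U^T v = (-6, -5).
Solve U^T U · c = U^T v for the coefficients: c = (-4/3, -1/3). The projection is proj_W(v) = U c.
Check: (v - proj_W(v)) · u_1 = 0  (should be 0).
Check: (v - proj_W(v)) · u_2 = 0  (should be 0).
Result: proj_W(v) = (3, -2/3, -1/3, -1/3).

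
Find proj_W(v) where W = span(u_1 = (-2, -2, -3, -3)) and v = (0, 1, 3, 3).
proj_W(v) = (20/13, 20/13, 30/13, 30/13)

Set up U = [u_1 | ... | u_1] ∈ R^(4×1). The projector onto W = col(U) is P = U (U^T U)^(-1) U^T.
Compute U^T U =
  [26],
and U^T v = (-20).
Solve U^T U · c = U^T v for the coefficients: c = (-10/13). The projection is proj_W(v) = U c.
Check: (v - proj_W(v)) · u_1 = 0  (should be 0).
Result: proj_W(v) = (20/13, 20/13, 30/13, 30/13).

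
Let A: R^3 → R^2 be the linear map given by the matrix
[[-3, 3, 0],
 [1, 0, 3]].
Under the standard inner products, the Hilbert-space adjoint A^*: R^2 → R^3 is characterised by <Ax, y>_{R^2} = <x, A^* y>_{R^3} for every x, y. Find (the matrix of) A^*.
A^* = A^T =
[[-3, 1],
 [3, 0],
 [0, 3]]

For real matrices with standard dot products, the defining identity <Ax, y> = <x, A^* y> gives (Ax)^T y = x^T (A^*) y, i.e. x^T A^T y = x^T (A^*) y. Since this holds for all x, y, we must have A^* = A^T. Therefore
A^* =
[[-3, 1],
 [3, 0],
 [0, 3]].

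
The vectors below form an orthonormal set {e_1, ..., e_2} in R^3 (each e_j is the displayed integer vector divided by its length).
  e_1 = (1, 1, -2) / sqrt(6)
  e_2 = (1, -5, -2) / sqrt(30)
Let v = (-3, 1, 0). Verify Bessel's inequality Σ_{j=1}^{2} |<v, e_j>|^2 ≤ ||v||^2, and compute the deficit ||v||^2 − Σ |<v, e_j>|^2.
Σ |<v, e_j>|^2 = 14/5; ||v||^2 = 10; deficit = 36/5

Write each e_j = u_j / sqrt(<u_j, u_j>) where u_j is the displayed integer vector. Then <v, e_j> = <v, u_j> / sqrt(<u_j, u_j>), so |<v, e_j>|^2 = <v, u_j>^2 / <u_j, u_j>.
Coefficients: <v, e_1> = -2/sqrt(6), <v, e_2> = -8/sqrt(30).
Square and sum: Σ |<v, e_j>|^2 = 14/5.
Compute ||v||^2 = v·v = 10.
Deficit = 10 − 14/5 = 36/5 ≥ 0, confirming Bessel's inequality. (The deficit equals ||v − Σ <v,e_j> e_j||^2, the squared distance from v to span{e_j}.)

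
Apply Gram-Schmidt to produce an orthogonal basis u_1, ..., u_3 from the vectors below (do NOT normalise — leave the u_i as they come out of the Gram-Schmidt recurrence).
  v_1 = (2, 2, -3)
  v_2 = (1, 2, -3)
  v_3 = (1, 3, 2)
Orthogonal basis:
  u_1 = (2, 2, -3)
  u_2 = (-13/17, 4/17, -6/17)
  u_3 = (0, 3, 2)

Apply the Gram-Schmidt recurrence
  u_1 = v_1
  u_i = v_i − Σ_{j<i} ((v_i · u_j) / (u_j · u_j)) · u_j.

Step by step this gives:
  u_1 = (2, 2, -3)
  u_2 = (-13/17, 4/17, -6/17)
  u_3 = (0, 3, 2)

Orthogonality check:
  u_2 · u_1 = 0 (should be 0)
  u_3 · u_1 = 0 (should be 0)
  u_3 · u_2 = 0 (should be 0)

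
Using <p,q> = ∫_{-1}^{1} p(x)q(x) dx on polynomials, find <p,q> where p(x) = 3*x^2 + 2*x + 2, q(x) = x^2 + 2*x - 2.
<p,q> = -34/5

Expand the product: p(x)·q(x) = 3*x^4 + 8*x^3 - 4.
∫_{-1}^{1} of each monomial x^k gives [2/(k+1) if k even, 0 if k odd]. Integrating term-by-term (or equivalently evaluating the antiderivative F(x) = 3*x^5/5 + 2*x^4 - 4*x at the endpoints):
  F(1) − F(−1) = -7/5 − (27/5) = -34/5.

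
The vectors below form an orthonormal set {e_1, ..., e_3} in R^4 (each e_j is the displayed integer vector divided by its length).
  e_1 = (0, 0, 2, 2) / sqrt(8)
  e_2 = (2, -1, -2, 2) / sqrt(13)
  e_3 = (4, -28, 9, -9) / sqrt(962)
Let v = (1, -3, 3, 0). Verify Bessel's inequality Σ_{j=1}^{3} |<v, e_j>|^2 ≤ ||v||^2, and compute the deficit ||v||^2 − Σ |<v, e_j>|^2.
Σ |<v, e_j>|^2 = 678/37; ||v||^2 = 19; deficit = 25/37

Write each e_j = u_j / sqrt(<u_j, u_j>) where u_j is the displayed integer vector. Then <v, e_j> = <v, u_j> / sqrt(<u_j, u_j>), so |<v, e_j>|^2 = <v, u_j>^2 / <u_j, u_j>.
Coefficients: <v, e_1> = 6/sqrt(8), <v, e_2> = -1/sqrt(13), <v, e_3> = 115/sqrt(962).
Square and sum: Σ |<v, e_j>|^2 = 678/37.
Compute ||v||^2 = v·v = 19.
Deficit = 19 − 678/37 = 25/37 ≥ 0, confirming Bessel's inequality. (The deficit equals ||v − Σ <v,e_j> e_j||^2, the squared distance from v to span{e_j}.)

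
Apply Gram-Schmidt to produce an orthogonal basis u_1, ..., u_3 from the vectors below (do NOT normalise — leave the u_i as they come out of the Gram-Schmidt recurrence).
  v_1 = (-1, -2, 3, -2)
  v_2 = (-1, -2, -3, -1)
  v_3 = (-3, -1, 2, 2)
Orthogonal basis:
  u_1 = (-1, -2, 3, -2)
  u_2 = (-10/9, -20/9, -8/3, -11/9)
  u_3 = (-739/266, -74/133, 115/266, 345/133)

Apply the Gram-Schmidt recurrence
  u_1 = v_1
  u_i = v_i − Σ_{j<i} ((v_i · u_j) / (u_j · u_j)) · u_j.

Step by step this gives:
  u_1 = (-1, -2, 3, -2)
  u_2 = (-10/9, -20/9, -8/3, -11/9)
  u_3 = (-739/266, -74/133, 115/266, 345/133)

Orthogonality check:
  u_2 · u_1 = 0 (should be 0)
  u_3 · u_1 = 0 (should be 0)
  u_3 · u_2 = 0 (should be 0)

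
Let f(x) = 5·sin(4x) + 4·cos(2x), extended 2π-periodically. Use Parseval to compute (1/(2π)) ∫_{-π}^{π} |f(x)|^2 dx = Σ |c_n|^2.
Σ |c_n|^2 = 41/2

Expand |f|^2 and use orthogonality of {sin(nx), cos(mx)} on [-π, π]:
  ∫_{-π}^{π} sin(nx)^2 dx = π, ∫ cos(mx)^2 dx = π, and cross terms integrate to 0.
So ∫_{-π}^{π} f(x)^2 dx = 5^2 · π + 4^2 · π = (25 + 16)π.
Divide by 2π: (25 + 16)/2 = 41/2.
By Parseval, this equals Σ |c_n|^2.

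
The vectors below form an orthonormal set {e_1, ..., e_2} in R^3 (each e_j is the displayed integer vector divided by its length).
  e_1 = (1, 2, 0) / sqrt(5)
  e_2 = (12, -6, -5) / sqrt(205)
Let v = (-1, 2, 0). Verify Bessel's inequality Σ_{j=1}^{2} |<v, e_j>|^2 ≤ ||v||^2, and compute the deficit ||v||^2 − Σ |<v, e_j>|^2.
Σ |<v, e_j>|^2 = 189/41; ||v||^2 = 5; deficit = 16/41

Write each e_j = u_j / sqrt(<u_j, u_j>) where u_j is the displayed integer vector. Then <v, e_j> = <v, u_j> / sqrt(<u_j, u_j>), so |<v, e_j>|^2 = <v, u_j>^2 / <u_j, u_j>.
Coefficients: <v, e_1> = 3/sqrt(5), <v, e_2> = -24/sqrt(205).
Square and sum: Σ |<v, e_j>|^2 = 189/41.
Compute ||v||^2 = v·v = 5.
Deficit = 5 − 189/41 = 16/41 ≥ 0, confirming Bessel's inequality. (The deficit equals ||v − Σ <v,e_j> e_j||^2, the squared distance from v to span{e_j}.)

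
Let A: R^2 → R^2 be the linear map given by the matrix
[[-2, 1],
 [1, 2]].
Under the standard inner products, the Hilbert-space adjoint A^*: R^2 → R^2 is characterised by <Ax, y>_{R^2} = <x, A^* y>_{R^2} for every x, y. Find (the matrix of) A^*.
A^* = A^T =
[[-2, 1],
 [1, 2]]

For real matrices with standard dot products, the defining identity <Ax, y> = <x, A^* y> gives (Ax)^T y = x^T (A^*) y, i.e. x^T A^T y = x^T (A^*) y. Since this holds for all x, y, we must have A^* = A^T. Therefore
A^* =
[[-2, 1],
 [1, 2]].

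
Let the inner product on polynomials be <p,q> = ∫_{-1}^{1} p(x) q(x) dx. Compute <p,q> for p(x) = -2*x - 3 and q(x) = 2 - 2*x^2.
<p,q> = -8

Expand the product: p(x)·q(x) = 4*x^3 + 6*x^2 - 4*x - 6.
∫_{-1}^{1} of each monomial x^k gives [2/(k+1) if k even, 0 if k odd]. Integrating term-by-term (or equivalently evaluating the antiderivative F(x) = x^4 + 2*x^3 - 2*x^2 - 6*x at the endpoints):
  F(1) − F(−1) = -5 − (3) = -8.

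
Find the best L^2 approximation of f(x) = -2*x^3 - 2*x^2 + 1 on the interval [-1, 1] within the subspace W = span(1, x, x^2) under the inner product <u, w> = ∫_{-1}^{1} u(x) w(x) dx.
g(x) = -2*x^2 - 6*x/5 + 1

The best approximation g ∈ W is the orthogonal projection of f onto W. Writing g = a_0 + a_1 x + a_2 x^2, the coefficients solve the normal equations G · a = b where
  G_{ij} = <φ_i, φ_j> and b_i = <f, φ_i>, with φ_0 = 1, φ_1 = x, φ_2 = x^2.
G =
  [2, 0, 2/3]
  [0, 2/3, 0]
  [2/3, 0, 2/5],
b = (2/3, -4/5, -2/15).
Solving gives a_0 = 1, a_1 = -6/5, a_2 = -2, so
  g(x) = -2*x^2 - 6*x/5 + 1.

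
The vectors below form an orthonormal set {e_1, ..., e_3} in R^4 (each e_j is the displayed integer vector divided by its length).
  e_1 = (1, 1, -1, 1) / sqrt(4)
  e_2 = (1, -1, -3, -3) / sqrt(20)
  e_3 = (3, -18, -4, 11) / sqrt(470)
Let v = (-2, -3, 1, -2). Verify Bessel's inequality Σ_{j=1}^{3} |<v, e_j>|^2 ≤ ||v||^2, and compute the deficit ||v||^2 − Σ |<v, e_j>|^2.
Σ |<v, e_j>|^2 = 838/47; ||v||^2 = 18; deficit = 8/47

Write each e_j = u_j / sqrt(<u_j, u_j>) where u_j is the displayed integer vector. Then <v, e_j> = <v, u_j> / sqrt(<u_j, u_j>), so |<v, e_j>|^2 = <v, u_j>^2 / <u_j, u_j>.
Coefficients: <v, e_1> = -8/sqrt(4), <v, e_2> = 4/sqrt(20), <v, e_3> = 22/sqrt(470).
Square and sum: Σ |<v, e_j>|^2 = 838/47.
Compute ||v||^2 = v·v = 18.
Deficit = 18 − 838/47 = 8/47 ≥ 0, confirming Bessel's inequality. (The deficit equals ||v − Σ <v,e_j> e_j||^2, the squared distance from v to span{e_j}.)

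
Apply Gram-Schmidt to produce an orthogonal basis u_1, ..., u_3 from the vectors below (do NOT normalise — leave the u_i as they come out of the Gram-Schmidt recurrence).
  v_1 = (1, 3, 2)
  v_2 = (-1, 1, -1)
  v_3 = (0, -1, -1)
Orthogonal basis:
  u_1 = (1, 3, 2)
  u_2 = (-1, 1, -1)
  u_3 = (5/14, 1/14, -2/7)

Apply the Gram-Schmidt recurrence
  u_1 = v_1
  u_i = v_i − Σ_{j<i} ((v_i · u_j) / (u_j · u_j)) · u_j.

Step by step this gives:
  u_1 = (1, 3, 2)
  u_2 = (-1, 1, -1)
  u_3 = (5/14, 1/14, -2/7)

Orthogonality check:
  u_2 · u_1 = 0 (should be 0)
  u_3 · u_1 = 0 (should be 0)
  u_3 · u_2 = 0 (should be 0)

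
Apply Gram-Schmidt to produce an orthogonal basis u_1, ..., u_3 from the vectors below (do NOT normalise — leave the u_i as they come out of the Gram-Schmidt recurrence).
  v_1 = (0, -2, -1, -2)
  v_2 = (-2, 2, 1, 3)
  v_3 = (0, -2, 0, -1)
Orthogonal basis:
  u_1 = (0, -2, -1, -2)
  u_2 = (-2, -4/9, -2/9, 5/9)
  u_3 = (6/41, -26/41, 28/41, 12/41)

Apply the Gram-Schmidt recurrence
  u_1 = v_1
  u_i = v_i − Σ_{j<i} ((v_i · u_j) / (u_j · u_j)) · u_j.

Step by step this gives:
  u_1 = (0, -2, -1, -2)
  u_2 = (-2, -4/9, -2/9, 5/9)
  u_3 = (6/41, -26/41, 28/41, 12/41)

Orthogonality check:
  u_2 · u_1 = 0 (should be 0)
  u_3 · u_1 = 0 (should be 0)
  u_3 · u_2 = 0 (should be 0)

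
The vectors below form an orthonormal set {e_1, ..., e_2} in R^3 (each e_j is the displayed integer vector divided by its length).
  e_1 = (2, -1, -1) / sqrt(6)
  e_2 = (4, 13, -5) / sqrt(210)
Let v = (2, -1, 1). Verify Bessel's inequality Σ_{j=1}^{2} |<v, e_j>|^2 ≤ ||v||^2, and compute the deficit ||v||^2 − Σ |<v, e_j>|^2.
Σ |<v, e_j>|^2 = 22/7; ||v||^2 = 6; deficit = 20/7

Write each e_j = u_j / sqrt(<u_j, u_j>) where u_j is the displayed integer vector. Then <v, e_j> = <v, u_j> / sqrt(<u_j, u_j>), so |<v, e_j>|^2 = <v, u_j>^2 / <u_j, u_j>.
Coefficients: <v, e_1> = 4/sqrt(6), <v, e_2> = -10/sqrt(210).
Square and sum: Σ |<v, e_j>|^2 = 22/7.
Compute ||v||^2 = v·v = 6.
Deficit = 6 − 22/7 = 20/7 ≥ 0, confirming Bessel's inequality. (The deficit equals ||v − Σ <v,e_j> e_j||^2, the squared distance from v to span{e_j}.)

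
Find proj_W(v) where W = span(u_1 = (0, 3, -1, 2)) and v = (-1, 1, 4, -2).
proj_W(v) = (0, -15/14, 5/14, -5/7)

Set up U = [u_1 | ... | u_1] ∈ R^(4×1). The projector onto W = col(U) is P = U (U^T U)^(-1) U^T.
Compute U^T U =
  [14],
and U^T v = (-5).
Solve U^T U · c = U^T v for the coefficients: c = (-5/14). The projection is proj_W(v) = U c.
Check: (v - proj_W(v)) · u_1 = 0  (should be 0).
Result: proj_W(v) = (0, -15/14, 5/14, -5/7).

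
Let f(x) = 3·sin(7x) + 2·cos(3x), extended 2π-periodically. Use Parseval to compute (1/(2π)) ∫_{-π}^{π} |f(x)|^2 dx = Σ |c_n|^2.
Σ |c_n|^2 = 13/2

Expand |f|^2 and use orthogonality of {sin(nx), cos(mx)} on [-π, π]:
  ∫_{-π}^{π} sin(nx)^2 dx = π, ∫ cos(mx)^2 dx = π, and cross terms integrate to 0.
So ∫_{-π}^{π} f(x)^2 dx = 3^2 · π + 2^2 · π = (9 + 4)π.
Divide by 2π: (9 + 4)/2 = 13/2.
By Parseval, this equals Σ |c_n|^2.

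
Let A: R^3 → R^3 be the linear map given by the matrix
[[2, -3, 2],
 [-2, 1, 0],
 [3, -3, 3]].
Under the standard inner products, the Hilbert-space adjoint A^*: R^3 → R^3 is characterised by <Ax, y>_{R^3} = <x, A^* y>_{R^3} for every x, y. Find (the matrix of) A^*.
A^* = A^T =
[[2, -2, 3],
 [-3, 1, -3],
 [2, 0, 3]]

For real matrices with standard dot products, the defining identity <Ax, y> = <x, A^* y> gives (Ax)^T y = x^T (A^*) y, i.e. x^T A^T y = x^T (A^*) y. Since this holds for all x, y, we must have A^* = A^T. Therefore
A^* =
[[2, -2, 3],
 [-3, 1, -3],
 [2, 0, 3]].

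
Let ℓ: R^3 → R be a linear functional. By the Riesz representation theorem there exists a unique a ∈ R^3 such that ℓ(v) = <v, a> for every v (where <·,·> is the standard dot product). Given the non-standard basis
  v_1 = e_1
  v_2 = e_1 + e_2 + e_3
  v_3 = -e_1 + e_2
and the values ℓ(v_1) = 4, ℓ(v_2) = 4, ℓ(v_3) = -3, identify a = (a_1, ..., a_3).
a = (4, 1, -1)

Write a = (a_1, ..., a_3) in the standard basis. For each basis vector v_i, ℓ(v_i) = <v_i, a> is a linear equation in the a_j's. Collect the n equations into a matrix system V a = ℓ, where row i of V is v_i (expressed in the standard basis). Since V is invertible (lower-triangular with 1s on the diagonal, up to permutation), solve by back-substitution:
  V =
[[1, 0, 0],
 [1, 1, 1],
 [-1, 1, 0]]
  V a = (4, 4, -3)
Solving gives a = (4, 1, -1).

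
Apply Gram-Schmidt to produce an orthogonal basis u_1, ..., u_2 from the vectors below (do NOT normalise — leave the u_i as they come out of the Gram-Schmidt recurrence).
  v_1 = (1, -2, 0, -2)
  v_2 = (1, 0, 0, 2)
Orthogonal basis:
  u_1 = (1, -2, 0, -2)
  u_2 = (4/3, -2/3, 0, 4/3)

Apply the Gram-Schmidt recurrence
  u_1 = v_1
  u_i = v_i − Σ_{j<i} ((v_i · u_j) / (u_j · u_j)) · u_j.

Step by step this gives:
  u_1 = (1, -2, 0, -2)
  u_2 = (4/3, -2/3, 0, 4/3)

Orthogonality check:
  u_2 · u_1 = 0 (should be 0)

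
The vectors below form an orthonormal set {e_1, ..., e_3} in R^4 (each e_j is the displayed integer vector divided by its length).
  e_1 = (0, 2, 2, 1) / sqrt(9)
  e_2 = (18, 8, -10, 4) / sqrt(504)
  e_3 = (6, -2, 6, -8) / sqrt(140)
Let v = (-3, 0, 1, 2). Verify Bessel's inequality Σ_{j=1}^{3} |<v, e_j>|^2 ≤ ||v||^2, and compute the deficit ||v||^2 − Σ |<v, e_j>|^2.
Σ |<v, e_j>|^2 = 68/5; ||v||^2 = 14; deficit = 2/5

Write each e_j = u_j / sqrt(<u_j, u_j>) where u_j is the displayed integer vector. Then <v, e_j> = <v, u_j> / sqrt(<u_j, u_j>), so |<v, e_j>|^2 = <v, u_j>^2 / <u_j, u_j>.
Coefficients: <v, e_1> = 4/sqrt(9), <v, e_2> = -56/sqrt(504), <v, e_3> = -28/sqrt(140).
Square and sum: Σ |<v, e_j>|^2 = 68/5.
Compute ||v||^2 = v·v = 14.
Deficit = 14 − 68/5 = 2/5 ≥ 0, confirming Bessel's inequality. (The deficit equals ||v − Σ <v,e_j> e_j||^2, the squared distance from v to span{e_j}.)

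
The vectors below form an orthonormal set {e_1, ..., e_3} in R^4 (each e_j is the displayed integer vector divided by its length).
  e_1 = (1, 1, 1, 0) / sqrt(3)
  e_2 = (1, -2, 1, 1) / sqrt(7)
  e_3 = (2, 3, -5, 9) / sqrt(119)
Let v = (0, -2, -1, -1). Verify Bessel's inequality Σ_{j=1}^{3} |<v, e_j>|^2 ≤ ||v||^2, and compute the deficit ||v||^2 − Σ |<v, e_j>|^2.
Σ |<v, e_j>|^2 = 75/17; ||v||^2 = 6; deficit = 27/17

Write each e_j = u_j / sqrt(<u_j, u_j>) where u_j is the displayed integer vector. Then <v, e_j> = <v, u_j> / sqrt(<u_j, u_j>), so |<v, e_j>|^2 = <v, u_j>^2 / <u_j, u_j>.
Coefficients: <v, e_1> = -3/sqrt(3), <v, e_2> = 2/sqrt(7), <v, e_3> = -10/sqrt(119).
Square and sum: Σ |<v, e_j>|^2 = 75/17.
Compute ||v||^2 = v·v = 6.
Deficit = 6 − 75/17 = 27/17 ≥ 0, confirming Bessel's inequality. (The deficit equals ||v − Σ <v,e_j> e_j||^2, the squared distance from v to span{e_j}.)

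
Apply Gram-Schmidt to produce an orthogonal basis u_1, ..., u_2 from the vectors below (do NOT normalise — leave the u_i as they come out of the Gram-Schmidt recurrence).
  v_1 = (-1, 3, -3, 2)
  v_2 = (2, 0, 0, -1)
Orthogonal basis:
  u_1 = (-1, 3, -3, 2)
  u_2 = (42/23, 12/23, -12/23, -15/23)

Apply the Gram-Schmidt recurrence
  u_1 = v_1
  u_i = v_i − Σ_{j<i} ((v_i · u_j) / (u_j · u_j)) · u_j.

Step by step this gives:
  u_1 = (-1, 3, -3, 2)
  u_2 = (42/23, 12/23, -12/23, -15/23)

Orthogonality check:
  u_2 · u_1 = 0 (should be 0)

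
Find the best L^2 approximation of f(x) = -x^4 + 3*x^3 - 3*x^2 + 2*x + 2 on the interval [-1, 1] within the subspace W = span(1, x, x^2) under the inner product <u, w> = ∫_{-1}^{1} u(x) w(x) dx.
g(x) = -27*x^2/7 + 19*x/5 + 73/35

The best approximation g ∈ W is the orthogonal projection of f onto W. Writing g = a_0 + a_1 x + a_2 x^2, the coefficients solve the normal equations G · a = b where
  G_{ij} = <φ_i, φ_j> and b_i = <f, φ_i>, with φ_0 = 1, φ_1 = x, φ_2 = x^2.
G =
  [2, 0, 2/3]
  [0, 2/3, 0]
  [2/3, 0, 2/5],
b = (8/5, 38/15, -16/105).
Solving gives a_0 = 73/35, a_1 = 19/5, a_2 = -27/7, so
  g(x) = -27*x^2/7 + 19*x/5 + 73/35.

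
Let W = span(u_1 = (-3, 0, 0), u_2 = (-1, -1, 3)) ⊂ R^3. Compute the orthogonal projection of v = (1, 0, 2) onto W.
proj_W(v) = (1, -3/5, 9/5)

Set up U = [u_1 | ... | u_2] ∈ R^(3×2). The projector onto W = col(U) is P = U (U^T U)^(-1) U^T.
Compute U^T U =
  [9, 3]
  [3, 11],
and U^T v = (-3, 5).
Solve U^T U · c = U^T v for the coefficients: c = (-8/15, 3/5). The projection is proj_W(v) = U c.
Check: (v - proj_W(v)) · u_1 = 0  (should be 0).
Check: (v - proj_W(v)) · u_2 = 0  (should be 0).
Result: proj_W(v) = (1, -3/5, 9/5).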